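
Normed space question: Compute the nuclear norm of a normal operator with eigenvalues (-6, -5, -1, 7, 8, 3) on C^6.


For a normal operator, singular values equal |eigenvalues|.
Trace norm = sum |lambda_i| = 6 + 5 + 1 + 7 + 8 + 3
= 30

30


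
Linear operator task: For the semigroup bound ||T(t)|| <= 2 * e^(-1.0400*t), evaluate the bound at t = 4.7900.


||T(4.7900)|| <= 2 * exp(-1.0400 * 4.7900)
= 2 * exp(-4.9816)
= 2 * 0.0069
= 0.0137

0.0137


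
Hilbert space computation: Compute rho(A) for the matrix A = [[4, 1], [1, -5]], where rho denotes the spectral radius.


For a 2x2 matrix, eigenvalues satisfy lambda^2 - (trace)*lambda + det = 0
trace = 4 + -5 = -1
det = 4*-5 - 1*1 = -21
discriminant = (-1)^2 - 4*(-21) = 85
spectral radius = max |eigenvalue| = 5.1098

5.1098


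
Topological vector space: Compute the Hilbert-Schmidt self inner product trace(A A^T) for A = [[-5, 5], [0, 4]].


trace(A * A^T) = sum of squares of all entries
= (-5)^2 + 5^2 + 0^2 + 4^2
= 25 + 25 + 0 + 16
= 66

66


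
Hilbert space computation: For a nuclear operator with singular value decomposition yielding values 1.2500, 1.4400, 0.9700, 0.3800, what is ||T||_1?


The nuclear norm is the sum of all singular values.
||T||_1 = 1.2500 + 1.4400 + 0.9700 + 0.3800
= 4.0400

4.0400


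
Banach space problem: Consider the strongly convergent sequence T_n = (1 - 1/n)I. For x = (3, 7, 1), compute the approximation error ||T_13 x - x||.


T_13 x - x = (1 - 1/13)x - x = -x/13
||x|| = sqrt(59) = 7.6811
||T_13 x - x|| = ||x||/13 = 7.6811/13 = 0.5909

0.5909


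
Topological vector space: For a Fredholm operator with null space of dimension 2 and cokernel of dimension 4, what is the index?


The Fredholm index is defined as ind(T) = dim(ker T) - dim(coker T)
= 2 - 4
= -2

-2


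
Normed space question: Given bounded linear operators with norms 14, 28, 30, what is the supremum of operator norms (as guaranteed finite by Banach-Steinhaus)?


By the Uniform Boundedness Principle, the supremum of norms is finite.
sup_k ||T_k|| = max(14, 28, 30) = 30

30


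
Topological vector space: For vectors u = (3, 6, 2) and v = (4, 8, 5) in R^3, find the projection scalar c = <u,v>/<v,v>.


Computing <u,v> = 3*4 + 6*8 + 2*5 = 70
Computing <v,v> = 4^2 + 8^2 + 5^2 = 105
Projection coefficient = 70/105 = 0.6667

0.6667


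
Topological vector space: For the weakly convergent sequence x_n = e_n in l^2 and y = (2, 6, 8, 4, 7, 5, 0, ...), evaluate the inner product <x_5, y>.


x_5 = e_5 is the standard basis vector with 1 in position 5.
<x_5, y> = y_5 = 7
As n -> infinity, <x_n, y> -> 0, confirming weak convergence of (x_n) to 0.

7


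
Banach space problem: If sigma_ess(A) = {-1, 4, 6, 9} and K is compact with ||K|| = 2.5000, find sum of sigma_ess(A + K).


By Weyl's theorem, the essential spectrum is invariant under compact perturbations.
sigma_ess(A + K) = sigma_ess(A) = {-1, 4, 6, 9}
Sum = -1 + 4 + 6 + 9 = 18

18


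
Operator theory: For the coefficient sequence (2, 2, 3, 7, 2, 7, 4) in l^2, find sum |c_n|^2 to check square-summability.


sum |c_n|^2 = 2^2 + 2^2 + 3^2 + 7^2 + 2^2 + 7^2 + 4^2
= 4 + 4 + 9 + 49 + 4 + 49 + 16
= 135

135


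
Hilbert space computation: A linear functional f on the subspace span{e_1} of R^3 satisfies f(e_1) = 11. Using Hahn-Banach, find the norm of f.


The norm of f is given by ||f|| = sup_{||x||=1} |f(x)|.
On span{e_1}, ||e_1|| = 1, so ||f|| = |f(e_1)| / ||e_1||
= |11| / 1 = 11.0000

11.0000


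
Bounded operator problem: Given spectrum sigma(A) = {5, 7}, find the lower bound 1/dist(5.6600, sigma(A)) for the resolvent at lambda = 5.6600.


dist(5.6600, {5, 7}) = min(|5.6600 - 5|, |5.6600 - 7|)
= min(0.6600, 1.3400) = 0.6600
Resolvent bound = 1/0.6600 = 1.5152

1.5152


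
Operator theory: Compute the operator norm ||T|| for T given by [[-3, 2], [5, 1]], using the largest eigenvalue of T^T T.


A^T A = [[34, -1], [-1, 5]]
trace(A^T A) = 39, det(A^T A) = 169
discriminant = 39^2 - 4*169 = 845
Largest eigenvalue of A^T A = (trace + sqrt(disc))/2 = 34.0344
||T|| = sqrt(34.0344) = 5.8339

5.8339


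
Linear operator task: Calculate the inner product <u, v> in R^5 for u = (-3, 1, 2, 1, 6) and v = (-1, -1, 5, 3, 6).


Computing the standard inner product <u, v> = sum u_i * v_i
= -3*-1 + 1*-1 + 2*5 + 1*3 + 6*6
= 3 + -1 + 10 + 3 + 36
= 51

51


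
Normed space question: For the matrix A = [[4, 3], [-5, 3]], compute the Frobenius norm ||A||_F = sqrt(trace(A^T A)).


||A||_F^2 = sum a_ij^2
= 4^2 + 3^2 + (-5)^2 + 3^2
= 16 + 9 + 25 + 9 = 59
||A||_F = sqrt(59) = 7.6811

7.6811


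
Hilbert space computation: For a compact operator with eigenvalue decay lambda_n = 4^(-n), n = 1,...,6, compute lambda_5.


The eigenvalue formula gives lambda_5 = 1/4^5
= 1/1024
= 9.7656e-04

9.7656e-04


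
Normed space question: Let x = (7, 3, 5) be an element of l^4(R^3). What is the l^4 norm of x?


The l^4 norm = (sum |x_i|^4)^(1/4)
Sum of 4th powers = 2401 + 81 + 625 = 3107
||x||_4 = (3107)^(1/4) = 7.4660

7.4660


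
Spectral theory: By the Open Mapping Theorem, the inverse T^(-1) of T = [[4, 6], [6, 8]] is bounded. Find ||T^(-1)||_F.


det(T) = 4*8 - 6*6 = -4
T^(-1) = (1/-4) * [[8, -6], [-6, 4]] = [[-2.0000, 1.5000], [1.5000, -1.0000]]
||T^(-1)||_F^2 = (-2.0000)^2 + 1.5000^2 + 1.5000^2 + (-1.0000)^2 = 9.5000
||T^(-1)||_F = sqrt(9.5000) = 3.0822

3.0822


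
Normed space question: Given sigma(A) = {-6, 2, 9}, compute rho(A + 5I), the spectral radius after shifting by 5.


Spectrum of A + 5I = {-1, 7, 14}
Spectral radius = max |lambda| over the shifted spectrum
= max(1, 7, 14) = 14

14


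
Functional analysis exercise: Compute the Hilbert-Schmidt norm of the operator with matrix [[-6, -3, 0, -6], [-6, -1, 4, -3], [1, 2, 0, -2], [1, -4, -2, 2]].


The Hilbert-Schmidt norm is sqrt(sum of squares of all entries).
Sum of squares = (-6)^2 + (-3)^2 + 0^2 + (-6)^2 + (-6)^2 + (-1)^2 + 4^2 + (-3)^2 + 1^2 + 2^2 + 0^2 + (-2)^2 + 1^2 + (-4)^2 + (-2)^2 + 2^2
= 36 + 9 + 0 + 36 + 36 + 1 + 16 + 9 + 1 + 4 + 0 + 4 + 1 + 16 + 4 + 4 = 177
||T||_HS = sqrt(177) = 13.3041

13.3041


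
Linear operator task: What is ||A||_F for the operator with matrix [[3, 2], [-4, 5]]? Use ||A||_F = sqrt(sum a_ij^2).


||A||_F^2 = sum a_ij^2
= 3^2 + 2^2 + (-4)^2 + 5^2
= 9 + 4 + 16 + 25 = 54
||A||_F = sqrt(54) = 7.3485

7.3485


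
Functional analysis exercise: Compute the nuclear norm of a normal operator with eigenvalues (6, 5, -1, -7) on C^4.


For a normal operator, singular values equal |eigenvalues|.
Trace norm = sum |lambda_i| = 6 + 5 + 1 + 7
= 19

19


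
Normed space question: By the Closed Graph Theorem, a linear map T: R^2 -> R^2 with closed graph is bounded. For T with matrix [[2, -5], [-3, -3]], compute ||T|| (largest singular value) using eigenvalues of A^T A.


A^T A = [[13, -1], [-1, 34]]
trace(A^T A) = 47, det(A^T A) = 441
discriminant = 47^2 - 4*441 = 445
Largest eigenvalue of A^T A = (trace + sqrt(disc))/2 = 34.0475
||T|| = sqrt(34.0475) = 5.8350

5.8350


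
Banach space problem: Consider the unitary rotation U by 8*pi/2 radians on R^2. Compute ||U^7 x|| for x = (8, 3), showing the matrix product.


U is a rotation by theta = 8*pi/2
U^7 = rotation by 7*theta = 56*pi/2 = 0*pi/2 (mod 2*pi)
cos(0*pi/2) = 1.0000, sin(0*pi/2) = 0.0000
U^7 x = (1.0000 * 8 - 0.0000 * 3, 0.0000 * 8 + 1.0000 * 3)
= (8.0000, 3.0000)
||U^7 x|| = sqrt(8.0000^2 + 3.0000^2) = sqrt(73.0000) = 8.5440

8.5440


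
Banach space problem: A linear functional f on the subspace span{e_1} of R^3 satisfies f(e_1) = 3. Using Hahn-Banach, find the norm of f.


The norm of f is given by ||f|| = sup_{||x||=1} |f(x)|.
On span{e_1}, ||e_1|| = 1, so ||f|| = |f(e_1)| / ||e_1||
= |3| / 1 = 3.0000

3.0000


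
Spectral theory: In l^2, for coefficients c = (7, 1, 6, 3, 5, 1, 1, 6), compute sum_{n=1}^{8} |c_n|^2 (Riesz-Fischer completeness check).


sum |c_n|^2 = 7^2 + 1^2 + 6^2 + 3^2 + 5^2 + 1^2 + 1^2 + 6^2
= 49 + 1 + 36 + 9 + 25 + 1 + 1 + 36
= 158

158


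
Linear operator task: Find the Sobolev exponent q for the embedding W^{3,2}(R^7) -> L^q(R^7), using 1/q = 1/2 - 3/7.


Using the Sobolev embedding formula: 1/q = 1/p - k/n
1/q = 1/2 - 3/7 = 1/14
q = 1/(1/14) = 14

14.0000


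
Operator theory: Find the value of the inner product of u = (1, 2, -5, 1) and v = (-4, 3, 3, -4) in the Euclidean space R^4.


Computing the standard inner product <u, v> = sum u_i * v_i
= 1*-4 + 2*3 + -5*3 + 1*-4
= -4 + 6 + -15 + -4
= -17

-17


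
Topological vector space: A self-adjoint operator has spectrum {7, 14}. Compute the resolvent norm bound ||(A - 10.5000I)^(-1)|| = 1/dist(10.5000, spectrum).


dist(10.5000, {7, 14}) = min(|10.5000 - 7|, |10.5000 - 14|)
= min(3.5000, 3.5000) = 3.5000
Resolvent bound = 1/3.5000 = 0.2857

0.2857


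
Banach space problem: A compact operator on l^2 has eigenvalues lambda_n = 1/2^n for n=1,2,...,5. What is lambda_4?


The eigenvalue formula gives lambda_4 = 1/2^4
= 1/16
= 0.0625

0.0625


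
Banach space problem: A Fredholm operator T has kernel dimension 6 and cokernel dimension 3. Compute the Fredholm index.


The Fredholm index is defined as ind(T) = dim(ker T) - dim(coker T)
= 6 - 3
= 3

3


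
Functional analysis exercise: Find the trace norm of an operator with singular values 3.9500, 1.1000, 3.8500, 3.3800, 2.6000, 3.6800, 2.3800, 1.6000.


The nuclear norm is the sum of all singular values.
||T||_1 = 3.9500 + 1.1000 + 3.8500 + 3.3800 + 2.6000 + 3.6800 + 2.3800 + 1.6000
= 22.5400

22.5400


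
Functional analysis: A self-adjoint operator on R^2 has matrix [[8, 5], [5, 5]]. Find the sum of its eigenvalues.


For a self-adjoint (symmetric) matrix, the eigenvalues are real.
The sum of eigenvalues equals the trace of the matrix.
trace = 8 + 5 = 13

13


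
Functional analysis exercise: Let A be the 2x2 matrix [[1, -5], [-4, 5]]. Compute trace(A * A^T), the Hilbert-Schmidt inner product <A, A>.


trace(A * A^T) = sum of squares of all entries
= 1^2 + (-5)^2 + (-4)^2 + 5^2
= 1 + 25 + 16 + 25
= 67

67


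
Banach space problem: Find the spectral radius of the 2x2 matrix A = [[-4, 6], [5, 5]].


For a 2x2 matrix, eigenvalues satisfy lambda^2 - (trace)*lambda + det = 0
trace = -4 + 5 = 1
det = -4*5 - 6*5 = -50
discriminant = 1^2 - 4*(-50) = 201
spectral radius = max |eigenvalue| = 7.5887

7.5887


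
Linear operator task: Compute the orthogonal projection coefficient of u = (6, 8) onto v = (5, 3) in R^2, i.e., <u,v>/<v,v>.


Computing <u,v> = 6*5 + 8*3 = 54
Computing <v,v> = 5^2 + 3^2 = 34
Projection coefficient = 54/34 = 1.5882

1.5882


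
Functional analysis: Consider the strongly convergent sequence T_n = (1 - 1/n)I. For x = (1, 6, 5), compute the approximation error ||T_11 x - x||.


T_11 x - x = (1 - 1/11)x - x = -x/11
||x|| = sqrt(62) = 7.8740
||T_11 x - x|| = ||x||/11 = 7.8740/11 = 0.7158

0.7158


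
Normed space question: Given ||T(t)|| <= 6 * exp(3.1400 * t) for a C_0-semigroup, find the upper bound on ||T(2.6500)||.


||T(2.6500)|| <= 6 * exp(3.1400 * 2.6500)
= 6 * exp(8.3210)
= 6 * 4109.2672
= 24655.6033

24655.6033


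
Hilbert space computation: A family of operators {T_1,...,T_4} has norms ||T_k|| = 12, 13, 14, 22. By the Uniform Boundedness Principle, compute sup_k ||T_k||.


By the Uniform Boundedness Principle, the supremum of norms is finite.
sup_k ||T_k|| = max(12, 13, 14, 22) = 22

22


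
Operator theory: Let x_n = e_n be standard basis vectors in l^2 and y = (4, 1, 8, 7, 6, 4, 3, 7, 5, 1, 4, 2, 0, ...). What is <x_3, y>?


x_3 = e_3 is the standard basis vector with 1 in position 3.
<x_3, y> = y_3 = 8
As n -> infinity, <x_n, y> -> 0, confirming weak convergence of (x_n) to 0.

8


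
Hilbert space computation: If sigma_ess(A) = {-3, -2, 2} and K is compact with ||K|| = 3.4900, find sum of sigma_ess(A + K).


By Weyl's theorem, the essential spectrum is invariant under compact perturbations.
sigma_ess(A + K) = sigma_ess(A) = {-3, -2, 2}
Sum = -3 + -2 + 2 = -3

-3


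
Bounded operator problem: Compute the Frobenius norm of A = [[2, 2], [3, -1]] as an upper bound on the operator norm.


||A||_F^2 = sum a_ij^2
= 2^2 + 2^2 + 3^2 + (-1)^2
= 4 + 4 + 9 + 1 = 18
||A||_F = sqrt(18) = 4.2426

4.2426


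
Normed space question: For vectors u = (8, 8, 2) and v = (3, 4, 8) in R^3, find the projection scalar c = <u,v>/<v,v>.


Computing <u,v> = 8*3 + 8*4 + 2*8 = 72
Computing <v,v> = 3^2 + 4^2 + 8^2 = 89
Projection coefficient = 72/89 = 0.8090

0.8090


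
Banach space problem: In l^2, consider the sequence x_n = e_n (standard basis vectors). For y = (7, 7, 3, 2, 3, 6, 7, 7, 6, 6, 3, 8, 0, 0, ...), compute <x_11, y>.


x_11 = e_11 is the standard basis vector with 1 in position 11.
<x_11, y> = y_11 = 3
As n -> infinity, <x_n, y> -> 0, confirming weak convergence of (x_n) to 0.

3


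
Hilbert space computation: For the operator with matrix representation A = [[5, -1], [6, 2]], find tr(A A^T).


trace(A * A^T) = sum of squares of all entries
= 5^2 + (-1)^2 + 6^2 + 2^2
= 25 + 1 + 36 + 4
= 66

66


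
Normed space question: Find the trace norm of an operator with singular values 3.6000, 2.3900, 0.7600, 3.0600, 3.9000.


The nuclear norm is the sum of all singular values.
||T||_1 = 3.6000 + 2.3900 + 0.7600 + 3.0600 + 3.9000
= 13.7100

13.7100


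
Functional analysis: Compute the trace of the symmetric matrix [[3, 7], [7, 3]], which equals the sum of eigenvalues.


For a self-adjoint (symmetric) matrix, the eigenvalues are real.
The sum of eigenvalues equals the trace of the matrix.
trace = 3 + 3 = 6

6


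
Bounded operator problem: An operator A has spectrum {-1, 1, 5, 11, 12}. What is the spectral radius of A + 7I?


Spectrum of A + 7I = {6, 8, 12, 18, 19}
Spectral radius = max |lambda| over the shifted spectrum
= max(6, 8, 12, 18, 19) = 19

19


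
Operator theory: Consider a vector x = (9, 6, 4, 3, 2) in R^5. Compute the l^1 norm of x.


The l^1 norm equals the sum of absolute values of all components.
||x||_1 = 9 + 6 + 4 + 3 + 2
= 24

24.0000


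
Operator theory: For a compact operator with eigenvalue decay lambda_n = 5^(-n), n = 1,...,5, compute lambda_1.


The eigenvalue formula gives lambda_1 = 1/5^1
= 1/5
= 0.2000

0.2000


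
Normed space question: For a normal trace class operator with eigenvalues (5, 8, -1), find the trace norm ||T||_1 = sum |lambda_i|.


For a normal operator, singular values equal |eigenvalues|.
Trace norm = sum |lambda_i| = 5 + 8 + 1
= 14

14


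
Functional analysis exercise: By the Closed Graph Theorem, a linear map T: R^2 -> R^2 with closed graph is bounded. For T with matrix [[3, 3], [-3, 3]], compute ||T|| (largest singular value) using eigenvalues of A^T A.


A^T A = [[18, 0], [0, 18]]
trace(A^T A) = 36, det(A^T A) = 324
discriminant = 36^2 - 4*324 = 0
Largest eigenvalue of A^T A = (trace + sqrt(disc))/2 = 18.0000
||T|| = sqrt(18.0000) = 4.2426

4.2426


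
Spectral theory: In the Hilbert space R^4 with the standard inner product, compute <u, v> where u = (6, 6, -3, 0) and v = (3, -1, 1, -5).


Computing the standard inner product <u, v> = sum u_i * v_i
= 6*3 + 6*-1 + -3*1 + 0*-5
= 18 + -6 + -3 + 0
= 9

9


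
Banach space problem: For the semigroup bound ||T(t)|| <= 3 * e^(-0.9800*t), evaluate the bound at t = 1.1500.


||T(1.1500)|| <= 3 * exp(-0.9800 * 1.1500)
= 3 * exp(-1.1270)
= 3 * 0.3240
= 0.9720

0.9720


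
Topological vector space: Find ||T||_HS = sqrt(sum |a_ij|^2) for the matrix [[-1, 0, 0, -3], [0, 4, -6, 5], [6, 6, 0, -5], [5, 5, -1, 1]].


The Hilbert-Schmidt norm is sqrt(sum of squares of all entries).
Sum of squares = (-1)^2 + 0^2 + 0^2 + (-3)^2 + 0^2 + 4^2 + (-6)^2 + 5^2 + 6^2 + 6^2 + 0^2 + (-5)^2 + 5^2 + 5^2 + (-1)^2 + 1^2
= 1 + 0 + 0 + 9 + 0 + 16 + 36 + 25 + 36 + 36 + 0 + 25 + 25 + 25 + 1 + 1 = 236
||T||_HS = sqrt(236) = 15.3623

15.3623


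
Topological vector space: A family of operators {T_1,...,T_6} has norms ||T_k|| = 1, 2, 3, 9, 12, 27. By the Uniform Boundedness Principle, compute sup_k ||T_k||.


By the Uniform Boundedness Principle, the supremum of norms is finite.
sup_k ||T_k|| = max(1, 2, 3, 9, 12, 27) = 27

27


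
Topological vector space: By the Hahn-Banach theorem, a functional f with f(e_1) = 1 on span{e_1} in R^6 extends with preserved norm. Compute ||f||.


The norm of f is given by ||f|| = sup_{||x||=1} |f(x)|.
On span{e_1}, ||e_1|| = 1, so ||f|| = |f(e_1)| / ||e_1||
= |1| / 1 = 1.0000

1.0000


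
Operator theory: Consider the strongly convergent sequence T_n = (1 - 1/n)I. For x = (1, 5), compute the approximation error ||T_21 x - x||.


T_21 x - x = (1 - 1/21)x - x = -x/21
||x|| = sqrt(26) = 5.0990
||T_21 x - x|| = ||x||/21 = 5.0990/21 = 0.2428

0.2428


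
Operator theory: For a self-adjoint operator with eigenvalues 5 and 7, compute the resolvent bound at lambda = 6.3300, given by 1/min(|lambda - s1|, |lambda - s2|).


dist(6.3300, {5, 7}) = min(|6.3300 - 5|, |6.3300 - 7|)
= min(1.3300, 0.6700) = 0.6700
Resolvent bound = 1/0.6700 = 1.4925

1.4925


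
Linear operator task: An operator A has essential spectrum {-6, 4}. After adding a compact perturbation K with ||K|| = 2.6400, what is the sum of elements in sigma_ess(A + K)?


By Weyl's theorem, the essential spectrum is invariant under compact perturbations.
sigma_ess(A + K) = sigma_ess(A) = {-6, 4}
Sum = -6 + 4 = -2

-2


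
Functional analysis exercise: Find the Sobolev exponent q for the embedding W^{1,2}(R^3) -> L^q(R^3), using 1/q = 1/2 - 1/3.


Using the Sobolev embedding formula: 1/q = 1/p - k/n
1/q = 1/2 - 1/3 = 1/6
q = 1/(1/6) = 6

6.0000


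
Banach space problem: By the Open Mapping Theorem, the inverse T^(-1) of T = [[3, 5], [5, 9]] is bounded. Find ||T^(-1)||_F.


det(T) = 3*9 - 5*5 = 2
T^(-1) = (1/2) * [[9, -5], [-5, 3]] = [[4.5000, -2.5000], [-2.5000, 1.5000]]
||T^(-1)||_F^2 = 4.5000^2 + (-2.5000)^2 + (-2.5000)^2 + 1.5000^2 = 35.0000
||T^(-1)||_F = sqrt(35.0000) = 5.9161

5.9161


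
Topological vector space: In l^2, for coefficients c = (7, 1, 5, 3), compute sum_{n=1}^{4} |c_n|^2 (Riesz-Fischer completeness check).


sum |c_n|^2 = 7^2 + 1^2 + 5^2 + 3^2
= 49 + 1 + 25 + 9
= 84

84


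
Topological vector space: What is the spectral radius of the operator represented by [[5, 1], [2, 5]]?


For a 2x2 matrix, eigenvalues satisfy lambda^2 - (trace)*lambda + det = 0
trace = 5 + 5 = 10
det = 5*5 - 1*2 = 23
discriminant = 10^2 - 4*(23) = 8
spectral radius = max |eigenvalue| = 6.4142

6.4142


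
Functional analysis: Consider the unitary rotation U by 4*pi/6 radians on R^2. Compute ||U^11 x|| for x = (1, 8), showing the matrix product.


U is a rotation by theta = 4*pi/6
U^11 = rotation by 11*theta = 44*pi/6 = 8*pi/6 (mod 2*pi)
cos(8*pi/6) = -0.5000, sin(8*pi/6) = -0.8660
U^11 x = (-0.5000 * 1 - -0.8660 * 8, -0.8660 * 1 + -0.5000 * 8)
= (6.4282, -4.8660)
||U^11 x|| = sqrt(6.4282^2 + (-4.8660)^2) = sqrt(65.0000) = 8.0623

8.0623


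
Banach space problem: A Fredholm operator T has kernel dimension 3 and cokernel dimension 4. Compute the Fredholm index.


The Fredholm index is defined as ind(T) = dim(ker T) - dim(coker T)
= 3 - 4
= -1

-1


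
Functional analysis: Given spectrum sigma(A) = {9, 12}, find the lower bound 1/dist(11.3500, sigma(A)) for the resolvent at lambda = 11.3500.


dist(11.3500, {9, 12}) = min(|11.3500 - 9|, |11.3500 - 12|)
= min(2.3500, 0.6500) = 0.6500
Resolvent bound = 1/0.6500 = 1.5385

1.5385


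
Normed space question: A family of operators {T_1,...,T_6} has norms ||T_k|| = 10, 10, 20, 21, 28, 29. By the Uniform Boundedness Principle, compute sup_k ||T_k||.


By the Uniform Boundedness Principle, the supremum of norms is finite.
sup_k ||T_k|| = max(10, 10, 20, 21, 28, 29) = 29

29


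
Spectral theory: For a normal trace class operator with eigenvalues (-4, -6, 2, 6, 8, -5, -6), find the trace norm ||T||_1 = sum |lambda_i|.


For a normal operator, singular values equal |eigenvalues|.
Trace norm = sum |lambda_i| = 4 + 6 + 2 + 6 + 8 + 5 + 6
= 37

37


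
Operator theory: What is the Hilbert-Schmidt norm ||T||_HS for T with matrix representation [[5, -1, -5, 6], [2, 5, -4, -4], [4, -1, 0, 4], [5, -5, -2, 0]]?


The Hilbert-Schmidt norm is sqrt(sum of squares of all entries).
Sum of squares = 5^2 + (-1)^2 + (-5)^2 + 6^2 + 2^2 + 5^2 + (-4)^2 + (-4)^2 + 4^2 + (-1)^2 + 0^2 + 4^2 + 5^2 + (-5)^2 + (-2)^2 + 0^2
= 25 + 1 + 25 + 36 + 4 + 25 + 16 + 16 + 16 + 1 + 0 + 16 + 25 + 25 + 4 + 0 = 235
||T||_HS = sqrt(235) = 15.3297

15.3297


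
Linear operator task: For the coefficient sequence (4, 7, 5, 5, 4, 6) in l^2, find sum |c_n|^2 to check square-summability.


sum |c_n|^2 = 4^2 + 7^2 + 5^2 + 5^2 + 4^2 + 6^2
= 16 + 49 + 25 + 25 + 16 + 36
= 167

167


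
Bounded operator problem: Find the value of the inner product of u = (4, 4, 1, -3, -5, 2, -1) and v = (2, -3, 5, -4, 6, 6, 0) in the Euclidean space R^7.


Computing the standard inner product <u, v> = sum u_i * v_i
= 4*2 + 4*-3 + 1*5 + -3*-4 + -5*6 + 2*6 + -1*0
= 8 + -12 + 5 + 12 + -30 + 12 + 0
= -5

-5


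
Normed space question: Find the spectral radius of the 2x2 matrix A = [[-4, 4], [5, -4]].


For a 2x2 matrix, eigenvalues satisfy lambda^2 - (trace)*lambda + det = 0
trace = -4 + -4 = -8
det = -4*-4 - 4*5 = -4
discriminant = (-8)^2 - 4*(-4) = 80
spectral radius = max |eigenvalue| = 8.4721

8.4721


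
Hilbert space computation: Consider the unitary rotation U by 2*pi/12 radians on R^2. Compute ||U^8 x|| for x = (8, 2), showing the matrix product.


U is a rotation by theta = 2*pi/12
U^8 = rotation by 8*theta = 16*pi/12
cos(16*pi/12) = -0.5000, sin(16*pi/12) = -0.8660
U^8 x = (-0.5000 * 8 - -0.8660 * 2, -0.8660 * 8 + -0.5000 * 2)
= (-2.2679, -7.9282)
||U^8 x|| = sqrt((-2.2679)^2 + (-7.9282)^2) = sqrt(68.0000) = 8.2462

8.2462


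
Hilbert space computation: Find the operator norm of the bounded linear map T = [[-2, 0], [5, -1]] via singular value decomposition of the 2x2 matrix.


A^T A = [[29, -5], [-5, 1]]
trace(A^T A) = 30, det(A^T A) = 4
discriminant = 30^2 - 4*4 = 884
Largest eigenvalue of A^T A = (trace + sqrt(disc))/2 = 29.8661
||T|| = sqrt(29.8661) = 5.4650

5.4650


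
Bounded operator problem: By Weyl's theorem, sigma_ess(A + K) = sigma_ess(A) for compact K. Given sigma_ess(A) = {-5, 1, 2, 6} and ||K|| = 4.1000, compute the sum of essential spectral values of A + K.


By Weyl's theorem, the essential spectrum is invariant under compact perturbations.
sigma_ess(A + K) = sigma_ess(A) = {-5, 1, 2, 6}
Sum = -5 + 1 + 2 + 6 = 4

4


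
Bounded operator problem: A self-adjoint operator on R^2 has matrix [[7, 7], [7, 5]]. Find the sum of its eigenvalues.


For a self-adjoint (symmetric) matrix, the eigenvalues are real.
The sum of eigenvalues equals the trace of the matrix.
trace = 7 + 5 = 12

12


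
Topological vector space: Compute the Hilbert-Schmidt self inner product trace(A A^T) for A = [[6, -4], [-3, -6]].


trace(A * A^T) = sum of squares of all entries
= 6^2 + (-4)^2 + (-3)^2 + (-6)^2
= 36 + 16 + 9 + 36
= 97

97


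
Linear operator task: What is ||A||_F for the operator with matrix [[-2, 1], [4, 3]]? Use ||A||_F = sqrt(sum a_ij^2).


||A||_F^2 = sum a_ij^2
= (-2)^2 + 1^2 + 4^2 + 3^2
= 4 + 1 + 16 + 9 = 30
||A||_F = sqrt(30) = 5.4772

5.4772


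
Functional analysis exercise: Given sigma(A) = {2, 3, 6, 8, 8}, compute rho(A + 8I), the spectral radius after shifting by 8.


Spectrum of A + 8I = {10, 11, 14, 16, 16}
Spectral radius = max |lambda| over the shifted spectrum
= max(10, 11, 14, 16, 16) = 16

16


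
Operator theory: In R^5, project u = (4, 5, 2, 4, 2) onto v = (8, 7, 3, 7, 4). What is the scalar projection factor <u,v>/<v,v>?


Computing <u,v> = 4*8 + 5*7 + 2*3 + 4*7 + 2*4 = 109
Computing <v,v> = 8^2 + 7^2 + 3^2 + 7^2 + 4^2 = 187
Projection coefficient = 109/187 = 0.5829

0.5829


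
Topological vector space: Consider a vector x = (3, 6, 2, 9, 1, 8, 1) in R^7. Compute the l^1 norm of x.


The l^1 norm equals the sum of absolute values of all components.
||x||_1 = 3 + 6 + 2 + 9 + 1 + 8 + 1
= 30

30.0000


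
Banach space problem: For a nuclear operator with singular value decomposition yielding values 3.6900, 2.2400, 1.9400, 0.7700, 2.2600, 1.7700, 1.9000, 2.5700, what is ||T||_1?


The nuclear norm is the sum of all singular values.
||T||_1 = 3.6900 + 2.2400 + 1.9400 + 0.7700 + 2.2600 + 1.7700 + 1.9000 + 2.5700
= 17.1400

17.1400


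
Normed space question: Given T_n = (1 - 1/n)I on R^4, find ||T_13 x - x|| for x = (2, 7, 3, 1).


T_13 x - x = (1 - 1/13)x - x = -x/13
||x|| = sqrt(63) = 7.9373
||T_13 x - x|| = ||x||/13 = 7.9373/13 = 0.6106

0.6106


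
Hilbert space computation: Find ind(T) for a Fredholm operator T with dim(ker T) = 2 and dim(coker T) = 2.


The Fredholm index is defined as ind(T) = dim(ker T) - dim(coker T)
= 2 - 2
= 0

0


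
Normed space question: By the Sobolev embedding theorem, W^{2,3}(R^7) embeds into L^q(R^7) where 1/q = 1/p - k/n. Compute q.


Using the Sobolev embedding formula: 1/q = 1/p - k/n
1/q = 1/3 - 2/7 = 1/21
q = 1/(1/21) = 21

21.0000


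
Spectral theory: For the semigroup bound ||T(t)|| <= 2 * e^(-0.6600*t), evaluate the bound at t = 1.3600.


||T(1.3600)|| <= 2 * exp(-0.6600 * 1.3600)
= 2 * exp(-0.8976)
= 2 * 0.4075
= 0.8151

0.8151


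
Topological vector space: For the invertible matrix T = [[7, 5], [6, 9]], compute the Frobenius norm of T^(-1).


det(T) = 7*9 - 5*6 = 33
T^(-1) = (1/33) * [[9, -5], [-6, 7]] = [[0.2727, -0.1515], [-0.1818, 0.2121]]
||T^(-1)||_F^2 = 0.2727^2 + (-0.1515)^2 + (-0.1818)^2 + 0.2121^2 = 0.1754
||T^(-1)||_F = sqrt(0.1754) = 0.4188

0.4188


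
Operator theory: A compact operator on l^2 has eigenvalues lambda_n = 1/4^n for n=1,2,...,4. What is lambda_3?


The eigenvalue formula gives lambda_3 = 1/4^3
= 1/64
= 0.0156

0.0156


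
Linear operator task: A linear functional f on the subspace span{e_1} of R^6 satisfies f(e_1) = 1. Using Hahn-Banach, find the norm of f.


The norm of f is given by ||f|| = sup_{||x||=1} |f(x)|.
On span{e_1}, ||e_1|| = 1, so ||f|| = |f(e_1)| / ||e_1||
= |1| / 1 = 1.0000

1.0000


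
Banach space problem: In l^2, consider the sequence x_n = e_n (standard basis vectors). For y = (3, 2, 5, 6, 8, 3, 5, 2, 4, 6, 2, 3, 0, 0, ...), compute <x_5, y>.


x_5 = e_5 is the standard basis vector with 1 in position 5.
<x_5, y> = y_5 = 8
As n -> infinity, <x_n, y> -> 0, confirming weak convergence of (x_n) to 0.

8


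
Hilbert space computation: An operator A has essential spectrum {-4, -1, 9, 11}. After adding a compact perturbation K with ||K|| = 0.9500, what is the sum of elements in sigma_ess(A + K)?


By Weyl's theorem, the essential spectrum is invariant under compact perturbations.
sigma_ess(A + K) = sigma_ess(A) = {-4, -1, 9, 11}
Sum = -4 + -1 + 9 + 11 = 15

15


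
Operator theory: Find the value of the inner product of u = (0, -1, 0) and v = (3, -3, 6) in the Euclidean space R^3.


Computing the standard inner product <u, v> = sum u_i * v_i
= 0*3 + -1*-3 + 0*6
= 0 + 3 + 0
= 3

3


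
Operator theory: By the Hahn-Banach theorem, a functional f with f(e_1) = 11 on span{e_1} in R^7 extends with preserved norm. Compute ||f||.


The norm of f is given by ||f|| = sup_{||x||=1} |f(x)|.
On span{e_1}, ||e_1|| = 1, so ||f|| = |f(e_1)| / ||e_1||
= |11| / 1 = 11.0000

11.0000


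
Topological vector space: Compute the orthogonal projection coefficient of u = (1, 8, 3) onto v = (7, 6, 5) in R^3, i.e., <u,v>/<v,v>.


Computing <u,v> = 1*7 + 8*6 + 3*5 = 70
Computing <v,v> = 7^2 + 6^2 + 5^2 = 110
Projection coefficient = 70/110 = 0.6364

0.6364


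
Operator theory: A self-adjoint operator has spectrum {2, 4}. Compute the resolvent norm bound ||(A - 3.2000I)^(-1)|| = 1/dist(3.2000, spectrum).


dist(3.2000, {2, 4}) = min(|3.2000 - 2|, |3.2000 - 4|)
= min(1.2000, 0.8000) = 0.8000
Resolvent bound = 1/0.8000 = 1.2500

1.2500


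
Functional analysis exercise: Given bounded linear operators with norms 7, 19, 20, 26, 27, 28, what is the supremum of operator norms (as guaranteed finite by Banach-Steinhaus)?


By the Uniform Boundedness Principle, the supremum of norms is finite.
sup_k ||T_k|| = max(7, 19, 20, 26, 27, 28) = 28

28


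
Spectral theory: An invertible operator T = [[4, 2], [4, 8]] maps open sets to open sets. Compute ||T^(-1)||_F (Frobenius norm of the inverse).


det(T) = 4*8 - 2*4 = 24
T^(-1) = (1/24) * [[8, -2], [-4, 4]] = [[0.3333, -0.0833], [-0.1667, 0.1667]]
||T^(-1)||_F^2 = 0.3333^2 + (-0.0833)^2 + (-0.1667)^2 + 0.1667^2 = 0.1736
||T^(-1)||_F = sqrt(0.1736) = 0.4167

0.4167


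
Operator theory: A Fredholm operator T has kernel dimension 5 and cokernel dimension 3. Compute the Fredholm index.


The Fredholm index is defined as ind(T) = dim(ker T) - dim(coker T)
= 5 - 3
= 2

2


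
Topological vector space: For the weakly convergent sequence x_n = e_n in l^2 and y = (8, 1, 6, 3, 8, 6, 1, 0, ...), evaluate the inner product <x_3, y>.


x_3 = e_3 is the standard basis vector with 1 in position 3.
<x_3, y> = y_3 = 6
As n -> infinity, <x_n, y> -> 0, confirming weak convergence of (x_n) to 0.

6


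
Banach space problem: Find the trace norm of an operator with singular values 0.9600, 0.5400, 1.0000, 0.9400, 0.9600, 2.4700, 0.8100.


The nuclear norm is the sum of all singular values.
||T||_1 = 0.9600 + 0.5400 + 1.0000 + 0.9400 + 0.9600 + 2.4700 + 0.8100
= 7.6800

7.6800


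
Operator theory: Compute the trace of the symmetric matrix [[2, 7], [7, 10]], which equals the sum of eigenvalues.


For a self-adjoint (symmetric) matrix, the eigenvalues are real.
The sum of eigenvalues equals the trace of the matrix.
trace = 2 + 10 = 12

12


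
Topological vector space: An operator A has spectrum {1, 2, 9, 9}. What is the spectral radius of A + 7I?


Spectrum of A + 7I = {8, 9, 16, 16}
Spectral radius = max |lambda| over the shifted spectrum
= max(8, 9, 16, 16) = 16

16


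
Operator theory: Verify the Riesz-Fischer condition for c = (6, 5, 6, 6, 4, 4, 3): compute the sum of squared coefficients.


sum |c_n|^2 = 6^2 + 5^2 + 6^2 + 6^2 + 4^2 + 4^2 + 3^2
= 36 + 25 + 36 + 36 + 16 + 16 + 9
= 174

174


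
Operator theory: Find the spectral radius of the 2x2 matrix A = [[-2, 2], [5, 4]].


For a 2x2 matrix, eigenvalues satisfy lambda^2 - (trace)*lambda + det = 0
trace = -2 + 4 = 2
det = -2*4 - 2*5 = -18
discriminant = 2^2 - 4*(-18) = 76
spectral radius = max |eigenvalue| = 5.3589

5.3589


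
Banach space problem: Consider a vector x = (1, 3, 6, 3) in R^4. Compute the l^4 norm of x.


The l^4 norm = (sum |x_i|^4)^(1/4)
Sum of 4th powers = 1 + 81 + 1296 + 81 = 1459
||x||_4 = (1459)^(1/4) = 6.1804

6.1804


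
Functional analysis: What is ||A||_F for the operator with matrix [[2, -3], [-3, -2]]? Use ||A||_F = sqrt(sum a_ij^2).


||A||_F^2 = sum a_ij^2
= 2^2 + (-3)^2 + (-3)^2 + (-2)^2
= 4 + 9 + 9 + 4 = 26
||A||_F = sqrt(26) = 5.0990

5.0990


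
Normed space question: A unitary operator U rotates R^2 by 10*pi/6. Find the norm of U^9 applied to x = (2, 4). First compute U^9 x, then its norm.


U is a rotation by theta = 10*pi/6
U^9 = rotation by 9*theta = 90*pi/6 = 6*pi/6 (mod 2*pi)
cos(6*pi/6) = -1.0000, sin(6*pi/6) = 0.0000
U^9 x = (-1.0000 * 2 - 0.0000 * 4, 0.0000 * 2 + -1.0000 * 4)
= (-2.0000, -4.0000)
||U^9 x|| = sqrt((-2.0000)^2 + (-4.0000)^2) = sqrt(20.0000) = 4.4721

4.4721


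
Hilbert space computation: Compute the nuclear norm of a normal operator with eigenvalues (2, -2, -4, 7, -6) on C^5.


For a normal operator, singular values equal |eigenvalues|.
Trace norm = sum |lambda_i| = 2 + 2 + 4 + 7 + 6
= 21

21


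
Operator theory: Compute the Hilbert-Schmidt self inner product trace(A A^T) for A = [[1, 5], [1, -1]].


trace(A * A^T) = sum of squares of all entries
= 1^2 + 5^2 + 1^2 + (-1)^2
= 1 + 25 + 1 + 1
= 28

28


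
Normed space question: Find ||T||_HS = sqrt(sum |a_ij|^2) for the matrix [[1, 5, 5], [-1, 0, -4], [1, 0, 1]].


The Hilbert-Schmidt norm is sqrt(sum of squares of all entries).
Sum of squares = 1^2 + 5^2 + 5^2 + (-1)^2 + 0^2 + (-4)^2 + 1^2 + 0^2 + 1^2
= 1 + 25 + 25 + 1 + 0 + 16 + 1 + 0 + 1 = 70
||T||_HS = sqrt(70) = 8.3666

8.3666


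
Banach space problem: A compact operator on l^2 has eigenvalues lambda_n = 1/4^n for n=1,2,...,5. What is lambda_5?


The eigenvalue formula gives lambda_5 = 1/4^5
= 1/1024
= 9.7656e-04

9.7656e-04


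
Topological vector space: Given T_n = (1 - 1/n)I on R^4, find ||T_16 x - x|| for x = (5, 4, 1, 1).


T_16 x - x = (1 - 1/16)x - x = -x/16
||x|| = sqrt(43) = 6.5574
||T_16 x - x|| = ||x||/16 = 6.5574/16 = 0.4098

0.4098


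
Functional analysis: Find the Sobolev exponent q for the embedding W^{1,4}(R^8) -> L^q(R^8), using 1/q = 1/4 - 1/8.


Using the Sobolev embedding formula: 1/q = 1/p - k/n
1/q = 1/4 - 1/8 = 1/8
q = 1/(1/8) = 8

8.0000


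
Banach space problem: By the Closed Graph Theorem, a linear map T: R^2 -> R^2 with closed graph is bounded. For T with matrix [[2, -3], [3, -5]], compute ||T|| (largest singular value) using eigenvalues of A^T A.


A^T A = [[13, -21], [-21, 34]]
trace(A^T A) = 47, det(A^T A) = 1
discriminant = 47^2 - 4*1 = 2205
Largest eigenvalue of A^T A = (trace + sqrt(disc))/2 = 46.9787
||T|| = sqrt(46.9787) = 6.8541

6.8541


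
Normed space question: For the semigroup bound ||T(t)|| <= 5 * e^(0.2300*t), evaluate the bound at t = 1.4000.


||T(1.4000)|| <= 5 * exp(0.2300 * 1.4000)
= 5 * exp(0.3220)
= 5 * 1.3799
= 6.8994

6.8994


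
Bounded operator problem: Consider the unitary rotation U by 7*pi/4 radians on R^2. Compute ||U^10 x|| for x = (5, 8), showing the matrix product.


U is a rotation by theta = 7*pi/4
U^10 = rotation by 10*theta = 70*pi/4 = 6*pi/4 (mod 2*pi)
cos(6*pi/4) = 0.0000, sin(6*pi/4) = -1.0000
U^10 x = (0.0000 * 5 - -1.0000 * 8, -1.0000 * 5 + 0.0000 * 8)
= (8.0000, -5.0000)
||U^10 x|| = sqrt(8.0000^2 + (-5.0000)^2) = sqrt(89.0000) = 9.4340

9.4340


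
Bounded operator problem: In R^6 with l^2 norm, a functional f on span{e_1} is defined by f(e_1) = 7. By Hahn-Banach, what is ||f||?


The norm of f is given by ||f|| = sup_{||x||=1} |f(x)|.
On span{e_1}, ||e_1|| = 1, so ||f|| = |f(e_1)| / ||e_1||
= |7| / 1 = 7.0000

7.0000


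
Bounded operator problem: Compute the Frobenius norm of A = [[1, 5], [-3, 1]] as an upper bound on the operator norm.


||A||_F^2 = sum a_ij^2
= 1^2 + 5^2 + (-3)^2 + 1^2
= 1 + 25 + 9 + 1 = 36
||A||_F = sqrt(36) = 6.0000

6.0000


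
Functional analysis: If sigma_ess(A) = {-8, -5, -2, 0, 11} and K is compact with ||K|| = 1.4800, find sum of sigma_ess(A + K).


By Weyl's theorem, the essential spectrum is invariant under compact perturbations.
sigma_ess(A + K) = sigma_ess(A) = {-8, -5, -2, 0, 11}
Sum = -8 + -5 + -2 + 0 + 11 = -4

-4


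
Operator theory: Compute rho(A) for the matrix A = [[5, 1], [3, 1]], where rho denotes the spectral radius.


For a 2x2 matrix, eigenvalues satisfy lambda^2 - (trace)*lambda + det = 0
trace = 5 + 1 = 6
det = 5*1 - 1*3 = 2
discriminant = 6^2 - 4*(2) = 28
spectral radius = max |eigenvalue| = 5.6458

5.6458


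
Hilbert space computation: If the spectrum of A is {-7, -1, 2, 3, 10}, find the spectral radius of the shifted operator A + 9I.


Spectrum of A + 9I = {2, 8, 11, 12, 19}
Spectral radius = max |lambda| over the shifted spectrum
= max(2, 8, 11, 12, 19) = 19

19


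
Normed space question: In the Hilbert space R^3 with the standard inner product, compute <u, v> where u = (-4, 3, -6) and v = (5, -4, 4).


Computing the standard inner product <u, v> = sum u_i * v_i
= -4*5 + 3*-4 + -6*4
= -20 + -12 + -24
= -56

-56


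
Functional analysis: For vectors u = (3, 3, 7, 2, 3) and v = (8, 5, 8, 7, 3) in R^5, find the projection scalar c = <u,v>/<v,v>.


Computing <u,v> = 3*8 + 3*5 + 7*8 + 2*7 + 3*3 = 118
Computing <v,v> = 8^2 + 5^2 + 8^2 + 7^2 + 3^2 = 211
Projection coefficient = 118/211 = 0.5592

0.5592


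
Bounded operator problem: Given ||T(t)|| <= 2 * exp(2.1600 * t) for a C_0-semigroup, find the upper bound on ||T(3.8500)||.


||T(3.8500)|| <= 2 * exp(2.1600 * 3.8500)
= 2 * exp(8.3160)
= 2 * 4088.7722
= 8177.5443

8177.5443


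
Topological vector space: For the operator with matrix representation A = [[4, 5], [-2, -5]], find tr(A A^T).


trace(A * A^T) = sum of squares of all entries
= 4^2 + 5^2 + (-2)^2 + (-5)^2
= 16 + 25 + 4 + 25
= 70

70


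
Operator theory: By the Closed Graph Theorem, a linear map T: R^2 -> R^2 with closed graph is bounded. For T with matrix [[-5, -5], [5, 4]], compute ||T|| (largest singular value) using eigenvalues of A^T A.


A^T A = [[50, 45], [45, 41]]
trace(A^T A) = 91, det(A^T A) = 25
discriminant = 91^2 - 4*25 = 8181
Largest eigenvalue of A^T A = (trace + sqrt(disc))/2 = 90.7244
||T|| = sqrt(90.7244) = 9.5249

9.5249


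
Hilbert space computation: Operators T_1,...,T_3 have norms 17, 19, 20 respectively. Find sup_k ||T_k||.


By the Uniform Boundedness Principle, the supremum of norms is finite.
sup_k ||T_k|| = max(17, 19, 20) = 20

20


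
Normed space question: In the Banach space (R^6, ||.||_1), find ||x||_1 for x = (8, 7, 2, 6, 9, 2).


The l^1 norm equals the sum of absolute values of all components.
||x||_1 = 8 + 7 + 2 + 6 + 9 + 2
= 34

34.0000


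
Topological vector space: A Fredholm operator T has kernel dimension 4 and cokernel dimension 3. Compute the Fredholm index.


The Fredholm index is defined as ind(T) = dim(ker T) - dim(coker T)
= 4 - 3
= 1

1


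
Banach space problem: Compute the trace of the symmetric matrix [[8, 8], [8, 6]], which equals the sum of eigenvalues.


For a self-adjoint (symmetric) matrix, the eigenvalues are real.
The sum of eigenvalues equals the trace of the matrix.
trace = 8 + 6 = 14

14


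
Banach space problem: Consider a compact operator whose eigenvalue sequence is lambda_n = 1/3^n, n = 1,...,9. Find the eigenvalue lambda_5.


The eigenvalue formula gives lambda_5 = 1/3^5
= 1/243
= 0.0041

0.0041


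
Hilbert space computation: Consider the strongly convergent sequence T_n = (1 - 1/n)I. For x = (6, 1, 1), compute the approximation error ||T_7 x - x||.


T_7 x - x = (1 - 1/7)x - x = -x/7
||x|| = sqrt(38) = 6.1644
||T_7 x - x|| = ||x||/7 = 6.1644/7 = 0.8806

0.8806


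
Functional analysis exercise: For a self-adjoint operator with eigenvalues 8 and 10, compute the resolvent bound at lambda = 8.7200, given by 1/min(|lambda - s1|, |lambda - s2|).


dist(8.7200, {8, 10}) = min(|8.7200 - 8|, |8.7200 - 10|)
= min(0.7200, 1.2800) = 0.7200
Resolvent bound = 1/0.7200 = 1.3889

1.3889


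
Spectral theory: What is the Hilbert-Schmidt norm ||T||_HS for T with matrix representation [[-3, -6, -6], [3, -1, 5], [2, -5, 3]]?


The Hilbert-Schmidt norm is sqrt(sum of squares of all entries).
Sum of squares = (-3)^2 + (-6)^2 + (-6)^2 + 3^2 + (-1)^2 + 5^2 + 2^2 + (-5)^2 + 3^2
= 9 + 36 + 36 + 9 + 1 + 25 + 4 + 25 + 9 = 154
||T||_HS = sqrt(154) = 12.4097

12.4097


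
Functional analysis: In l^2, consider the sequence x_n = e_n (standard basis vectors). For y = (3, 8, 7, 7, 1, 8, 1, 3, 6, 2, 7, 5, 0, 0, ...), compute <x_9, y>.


x_9 = e_9 is the standard basis vector with 1 in position 9.
<x_9, y> = y_9 = 6
As n -> infinity, <x_n, y> -> 0, confirming weak convergence of (x_n) to 0.

6


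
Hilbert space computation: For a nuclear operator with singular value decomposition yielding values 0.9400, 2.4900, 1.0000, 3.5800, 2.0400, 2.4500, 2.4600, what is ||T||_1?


The nuclear norm is the sum of all singular values.
||T||_1 = 0.9400 + 2.4900 + 1.0000 + 3.5800 + 2.0400 + 2.4500 + 2.4600
= 14.9600

14.9600


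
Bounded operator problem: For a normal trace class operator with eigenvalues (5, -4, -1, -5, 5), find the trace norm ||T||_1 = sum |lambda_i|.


For a normal operator, singular values equal |eigenvalues|.
Trace norm = sum |lambda_i| = 5 + 4 + 1 + 5 + 5
= 20

20
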